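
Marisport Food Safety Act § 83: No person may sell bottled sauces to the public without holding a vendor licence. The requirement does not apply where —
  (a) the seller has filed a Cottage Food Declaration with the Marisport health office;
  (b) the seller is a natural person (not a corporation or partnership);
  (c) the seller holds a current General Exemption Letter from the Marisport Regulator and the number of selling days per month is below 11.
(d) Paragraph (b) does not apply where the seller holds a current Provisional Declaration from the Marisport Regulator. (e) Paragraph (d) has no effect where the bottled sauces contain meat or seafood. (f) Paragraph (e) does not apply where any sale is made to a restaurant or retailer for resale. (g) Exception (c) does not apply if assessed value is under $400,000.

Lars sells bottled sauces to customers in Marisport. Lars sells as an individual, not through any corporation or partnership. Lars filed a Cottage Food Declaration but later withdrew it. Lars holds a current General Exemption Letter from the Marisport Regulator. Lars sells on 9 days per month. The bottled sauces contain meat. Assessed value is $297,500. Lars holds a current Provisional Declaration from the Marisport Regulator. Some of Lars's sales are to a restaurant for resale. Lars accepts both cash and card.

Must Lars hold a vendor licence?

Exception (a) fails — the Cottage Food Declaration was withdrawn.
Exception (b)'s conditions are all satisfied: the seller is a natural person. But applying paragraphs (d)–(f): (d) operates — a current Provisional Declaration is held. (e) is engaged (the bottled sauces contain meat), but is displaced by (f): (f) operates against (e): some sales are to a restaurant for resale. So (b) is unavailable.
All of (c)'s requirements are met (a current General Exemption Letter is held; the number of selling days per month is 9, below the 11 limit). Turning to paragraph (g): (g) operates against (c): assessed value is $297,500, under the $400,000 limit. (c) is therefore removed.
No exception is made out. Lars falls within the general rule.

Yes — Lars must hold a vendor licence.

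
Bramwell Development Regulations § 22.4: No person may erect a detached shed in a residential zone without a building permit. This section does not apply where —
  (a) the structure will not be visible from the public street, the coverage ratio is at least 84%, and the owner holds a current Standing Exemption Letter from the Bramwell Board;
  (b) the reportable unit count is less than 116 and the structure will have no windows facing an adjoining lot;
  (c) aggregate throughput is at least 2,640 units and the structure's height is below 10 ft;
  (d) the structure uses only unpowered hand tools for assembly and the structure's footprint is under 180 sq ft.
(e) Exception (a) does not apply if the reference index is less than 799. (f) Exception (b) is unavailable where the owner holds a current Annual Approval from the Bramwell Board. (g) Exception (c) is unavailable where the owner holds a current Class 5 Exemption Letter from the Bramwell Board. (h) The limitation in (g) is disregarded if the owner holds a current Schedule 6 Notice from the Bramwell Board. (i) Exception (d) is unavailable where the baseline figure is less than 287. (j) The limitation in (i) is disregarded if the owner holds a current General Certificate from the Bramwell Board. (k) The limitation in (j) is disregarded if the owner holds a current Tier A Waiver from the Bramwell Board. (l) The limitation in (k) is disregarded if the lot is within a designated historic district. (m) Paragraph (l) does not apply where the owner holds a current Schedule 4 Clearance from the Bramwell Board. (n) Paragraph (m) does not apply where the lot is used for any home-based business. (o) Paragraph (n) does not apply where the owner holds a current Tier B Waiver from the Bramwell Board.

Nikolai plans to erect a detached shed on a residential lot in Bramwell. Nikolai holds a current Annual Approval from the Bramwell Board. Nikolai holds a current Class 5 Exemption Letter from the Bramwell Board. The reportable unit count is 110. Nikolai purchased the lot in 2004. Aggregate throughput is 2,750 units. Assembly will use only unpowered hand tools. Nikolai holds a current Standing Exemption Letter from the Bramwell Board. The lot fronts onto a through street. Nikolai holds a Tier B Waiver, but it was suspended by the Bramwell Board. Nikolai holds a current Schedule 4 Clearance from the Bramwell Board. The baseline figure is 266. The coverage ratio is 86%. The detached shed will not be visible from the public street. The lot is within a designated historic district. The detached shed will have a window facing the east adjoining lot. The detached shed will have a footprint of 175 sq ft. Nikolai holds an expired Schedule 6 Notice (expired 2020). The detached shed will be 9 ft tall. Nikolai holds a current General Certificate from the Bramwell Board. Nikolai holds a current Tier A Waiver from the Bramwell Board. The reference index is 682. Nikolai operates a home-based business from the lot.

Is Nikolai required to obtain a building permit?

All of (a)'s requirements are met (the structure will not be visible from the street; the coverage ratio is 86%, meeting the 84% threshold; a current Standing Exemption Letter is held). Turning to paragraph (e): (e) operates against (a): the reference index is 682, less than the 799 limit. So (a) is unavailable.
Exception (b) does not apply: a window faces an adjoining lot.
All of (c)'s requirements are met (aggregate throughput is 2,750 units, meeting the 2,640 units threshold; the structure's height is 9 ft, below the 10 ft limit). Turning to paragraphs (g)–(h): (g) applies — a current Class 5 Exemption Letter is held. (h) does not operate here (the Schedule 6 Notice is not current), so (g) stands. Exception (c) does not apply.
Exception (d): assembly uses only hand tools; the structure's footprint is 175 sq ft, under the 180 sq ft limit — every condition holds. Considering the limiting provisions: (i) applies (the baseline figure is 266, less than the 287 limit), but is displaced by (j): (j) operates against (i): a current General Certificate is held. (k) applies (a current Tier A Waiver is held), but is displaced by (l): (l) applies — the lot is in a historic district. (m) is triggered (a current Schedule 4 Clearance is held), but is set aside by (n): (n) applies — a home-based business operates on the lot. (o) does not operate here (no current Tier B Waiver is held), so (n) stands. So (d) applies.

No — exception (d) applies; Nikolai does not need a building permit.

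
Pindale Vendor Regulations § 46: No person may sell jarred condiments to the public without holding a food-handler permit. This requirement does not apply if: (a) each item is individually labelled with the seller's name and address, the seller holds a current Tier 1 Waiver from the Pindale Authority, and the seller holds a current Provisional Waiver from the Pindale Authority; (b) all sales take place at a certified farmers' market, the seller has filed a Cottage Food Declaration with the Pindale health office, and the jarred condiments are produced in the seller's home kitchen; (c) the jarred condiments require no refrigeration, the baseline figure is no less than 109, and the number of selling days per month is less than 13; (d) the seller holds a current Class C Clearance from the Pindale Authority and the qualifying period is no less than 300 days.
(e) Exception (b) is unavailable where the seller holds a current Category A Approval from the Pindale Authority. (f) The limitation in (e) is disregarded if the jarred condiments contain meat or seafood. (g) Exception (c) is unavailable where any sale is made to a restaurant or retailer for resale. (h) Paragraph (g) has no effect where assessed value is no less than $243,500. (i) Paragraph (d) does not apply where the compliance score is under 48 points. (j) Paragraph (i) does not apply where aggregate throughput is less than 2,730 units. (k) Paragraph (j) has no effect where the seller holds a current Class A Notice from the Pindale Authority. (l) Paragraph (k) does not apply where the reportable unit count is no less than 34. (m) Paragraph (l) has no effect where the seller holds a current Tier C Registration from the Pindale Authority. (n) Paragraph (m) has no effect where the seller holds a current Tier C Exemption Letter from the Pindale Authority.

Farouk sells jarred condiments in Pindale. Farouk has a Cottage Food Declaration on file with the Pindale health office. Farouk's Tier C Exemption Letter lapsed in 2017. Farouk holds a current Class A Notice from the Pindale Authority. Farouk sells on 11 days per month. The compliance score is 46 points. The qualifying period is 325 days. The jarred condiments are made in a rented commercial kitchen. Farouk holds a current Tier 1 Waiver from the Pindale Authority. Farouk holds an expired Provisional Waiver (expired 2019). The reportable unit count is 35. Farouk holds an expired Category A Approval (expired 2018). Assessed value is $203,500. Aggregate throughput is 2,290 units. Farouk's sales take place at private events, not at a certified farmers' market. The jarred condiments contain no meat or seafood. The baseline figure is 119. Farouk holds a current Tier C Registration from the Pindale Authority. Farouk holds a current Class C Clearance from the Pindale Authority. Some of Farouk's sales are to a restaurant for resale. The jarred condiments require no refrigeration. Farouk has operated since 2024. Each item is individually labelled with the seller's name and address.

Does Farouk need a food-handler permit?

Yes — Farouk must hold a food-handler permit.

Exception (a) fails — the Provisional Waiver is not current.
Exception (b) fails — sales are at private events, not a certified farmers' market.
All of (c)'s requirements are met (the jarred condiments are shelf-stable; the baseline figure is 119, meeting the 109 threshold; the number of selling days per month is 11, less than the 13 limit). Turning to paragraphs (g)–(h): (g) is engaged — some sales are to a restaurant for resale. (h), which would lift (g), is not engaged — assessed value is $203,500, short of $243,500. Exception (c) does not apply.
Exception (d): a current Class C Clearance is held; the qualifying period is 325 days, meeting the 300 days threshold — every condition holds. Turning to paragraphs (i)–(n): (i) operates against (d): the compliance score is 46 points, under the 48 points limit. (j) applies (aggregate throughput is 2,290 units, less than the 2,730 units limit), but is overridden by (k): (k) operates against (j): a current Class A Notice is held. (l) operates (the reportable unit count is 35, meeting the 34 threshold), but is displaced by (m): (m) is triggered — a current Tier C Registration is held. (n), which would lift (m), does not operate here — no current Tier C Exemption Letter is held. (d) is therefore removed.
None of the exceptions is available; § 46 applies in full.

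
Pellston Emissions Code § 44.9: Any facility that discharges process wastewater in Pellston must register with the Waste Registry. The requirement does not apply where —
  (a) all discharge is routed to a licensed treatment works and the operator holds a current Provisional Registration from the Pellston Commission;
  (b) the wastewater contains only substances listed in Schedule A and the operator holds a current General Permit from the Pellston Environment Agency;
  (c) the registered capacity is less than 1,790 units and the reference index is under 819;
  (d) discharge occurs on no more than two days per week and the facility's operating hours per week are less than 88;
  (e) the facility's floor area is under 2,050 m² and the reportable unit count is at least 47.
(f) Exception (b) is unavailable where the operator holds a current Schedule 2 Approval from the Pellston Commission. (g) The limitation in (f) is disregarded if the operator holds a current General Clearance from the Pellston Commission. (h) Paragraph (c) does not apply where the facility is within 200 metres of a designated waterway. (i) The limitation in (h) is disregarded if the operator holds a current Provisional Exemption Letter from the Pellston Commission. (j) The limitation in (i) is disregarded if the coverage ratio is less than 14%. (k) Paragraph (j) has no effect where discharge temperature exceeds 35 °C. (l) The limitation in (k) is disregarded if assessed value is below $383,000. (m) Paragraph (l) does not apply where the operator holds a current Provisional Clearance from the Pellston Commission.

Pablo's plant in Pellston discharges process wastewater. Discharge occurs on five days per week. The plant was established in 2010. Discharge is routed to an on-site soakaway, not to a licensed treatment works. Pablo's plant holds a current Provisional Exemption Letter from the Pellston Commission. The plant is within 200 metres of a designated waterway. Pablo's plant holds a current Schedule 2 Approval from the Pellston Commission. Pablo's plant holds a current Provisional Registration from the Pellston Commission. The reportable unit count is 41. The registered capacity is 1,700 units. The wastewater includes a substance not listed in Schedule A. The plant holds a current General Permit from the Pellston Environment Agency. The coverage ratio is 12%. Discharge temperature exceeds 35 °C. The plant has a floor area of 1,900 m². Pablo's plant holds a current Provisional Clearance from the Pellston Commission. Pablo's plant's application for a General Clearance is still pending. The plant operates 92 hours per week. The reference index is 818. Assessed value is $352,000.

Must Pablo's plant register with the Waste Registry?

No — exception (c) applies; Pablo's plant is not required to register with the Waste Registry.

Exception (a) does not apply: discharge is not routed to a licensed treatment works.
Exception (b) fails — the wastewater includes a non-Schedule-A substance.
Exception (c): the registered capacity is 1,700 units, less than the 1,790 units limit; the reference index is 818, under the 819 limit — every condition holds. Under paragraphs (h)–(m): (h) would limit (c) — the plant is within 200 m of a designated waterway — but (i) sets (h) aside: (i) applies — a current Provisional Exemption Letter is held. (j) would limit (i) — the coverage ratio is 12%, less than the 14% limit — but (k) sets (j) aside: (k) operates against (j): discharge temperature exceeds 35 °C. (l) is triggered (assessed value is $352,000, below the $383,000 limit), but is itself disapplied by (m): (m) operates — a current Provisional Clearance is held. (c) remains available.
Exception (d) requires that discharge occurs on no more than two days per week; but discharge occurs on five days per week, so (d) is unavailable.
Exception (e) requires that the reportable unit count is at least 47; but the reportable unit count is 41, short of 47, so (e) is unavailable.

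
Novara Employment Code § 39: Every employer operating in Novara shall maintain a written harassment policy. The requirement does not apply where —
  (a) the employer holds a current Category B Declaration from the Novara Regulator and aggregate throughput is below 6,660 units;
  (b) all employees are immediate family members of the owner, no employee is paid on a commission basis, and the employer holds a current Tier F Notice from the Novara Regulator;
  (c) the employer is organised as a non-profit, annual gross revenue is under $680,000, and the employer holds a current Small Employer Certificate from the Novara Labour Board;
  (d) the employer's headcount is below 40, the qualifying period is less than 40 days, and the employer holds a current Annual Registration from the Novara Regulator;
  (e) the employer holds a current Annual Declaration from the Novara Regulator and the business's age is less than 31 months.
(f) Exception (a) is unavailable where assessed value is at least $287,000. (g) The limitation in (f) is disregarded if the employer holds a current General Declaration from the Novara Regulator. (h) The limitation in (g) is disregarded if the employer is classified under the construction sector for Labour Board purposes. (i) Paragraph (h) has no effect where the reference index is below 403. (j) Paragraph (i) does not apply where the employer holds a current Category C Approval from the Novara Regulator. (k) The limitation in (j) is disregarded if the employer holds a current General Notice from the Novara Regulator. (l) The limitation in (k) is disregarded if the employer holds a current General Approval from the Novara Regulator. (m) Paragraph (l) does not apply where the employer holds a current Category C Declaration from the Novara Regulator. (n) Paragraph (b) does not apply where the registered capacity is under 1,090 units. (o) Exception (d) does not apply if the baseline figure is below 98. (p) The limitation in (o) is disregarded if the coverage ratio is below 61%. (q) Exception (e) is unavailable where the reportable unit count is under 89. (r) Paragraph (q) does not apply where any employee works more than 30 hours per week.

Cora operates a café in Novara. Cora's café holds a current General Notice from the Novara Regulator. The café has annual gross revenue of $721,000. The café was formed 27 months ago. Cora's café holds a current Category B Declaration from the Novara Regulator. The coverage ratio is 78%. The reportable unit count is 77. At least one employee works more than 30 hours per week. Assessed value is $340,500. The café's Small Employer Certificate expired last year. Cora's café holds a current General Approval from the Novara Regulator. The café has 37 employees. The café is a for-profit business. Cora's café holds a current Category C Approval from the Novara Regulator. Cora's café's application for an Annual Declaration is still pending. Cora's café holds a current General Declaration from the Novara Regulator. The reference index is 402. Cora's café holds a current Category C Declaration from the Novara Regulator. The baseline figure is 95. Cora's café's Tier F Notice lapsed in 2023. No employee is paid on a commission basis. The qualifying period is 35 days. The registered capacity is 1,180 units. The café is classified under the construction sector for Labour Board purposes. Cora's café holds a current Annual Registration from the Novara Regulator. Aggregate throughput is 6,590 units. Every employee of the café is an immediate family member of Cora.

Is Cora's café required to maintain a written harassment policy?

Exception (a)'s conditions are all satisfied: a current Category B Declaration is held; aggregate throughput is 6,590 units, below the 6,660 units limit. Under paragraphs (f)–(m): (f) is engaged (assessed value is $340,500, meeting the $287,000 threshold), but is itself disapplied by (g): (g) operates against (f): a current General Declaration is held. (h) applies (the café is classified under the construction sector), but is set aside by (i): (i) applies — the reference index is 402, below the 403 limit. (j) is engaged (a current Category C Approval is held), but is displaced by (k): (k) operates against (j): a current General Notice is held. (l) is triggered (a current General Approval is held), but is itself disapplied by (m): (m) applies — a current Category C Declaration is held. Exception (a) stands.
Exception (b) does not apply: the Tier F Notice is not current.
Exception (c) does not apply: the employer is for-profit.
All of (d)'s requirements are met (the employer's headcount is 37, below the 40 limit; the qualifying period is 35 days, less than the 40 days limit; a current Annual Registration is held). But: (o) operates against (d): the baseline figure is 95, below the 98 limit. (p), which would lift (o), is not engaged — the coverage ratio is 78%, not below 61%. Exception (d) does not apply.
Exception (e) fails — no current Annual Declaration is held.

No — exception (a) applies; Cora's café is not required to maintain a written harassment policy.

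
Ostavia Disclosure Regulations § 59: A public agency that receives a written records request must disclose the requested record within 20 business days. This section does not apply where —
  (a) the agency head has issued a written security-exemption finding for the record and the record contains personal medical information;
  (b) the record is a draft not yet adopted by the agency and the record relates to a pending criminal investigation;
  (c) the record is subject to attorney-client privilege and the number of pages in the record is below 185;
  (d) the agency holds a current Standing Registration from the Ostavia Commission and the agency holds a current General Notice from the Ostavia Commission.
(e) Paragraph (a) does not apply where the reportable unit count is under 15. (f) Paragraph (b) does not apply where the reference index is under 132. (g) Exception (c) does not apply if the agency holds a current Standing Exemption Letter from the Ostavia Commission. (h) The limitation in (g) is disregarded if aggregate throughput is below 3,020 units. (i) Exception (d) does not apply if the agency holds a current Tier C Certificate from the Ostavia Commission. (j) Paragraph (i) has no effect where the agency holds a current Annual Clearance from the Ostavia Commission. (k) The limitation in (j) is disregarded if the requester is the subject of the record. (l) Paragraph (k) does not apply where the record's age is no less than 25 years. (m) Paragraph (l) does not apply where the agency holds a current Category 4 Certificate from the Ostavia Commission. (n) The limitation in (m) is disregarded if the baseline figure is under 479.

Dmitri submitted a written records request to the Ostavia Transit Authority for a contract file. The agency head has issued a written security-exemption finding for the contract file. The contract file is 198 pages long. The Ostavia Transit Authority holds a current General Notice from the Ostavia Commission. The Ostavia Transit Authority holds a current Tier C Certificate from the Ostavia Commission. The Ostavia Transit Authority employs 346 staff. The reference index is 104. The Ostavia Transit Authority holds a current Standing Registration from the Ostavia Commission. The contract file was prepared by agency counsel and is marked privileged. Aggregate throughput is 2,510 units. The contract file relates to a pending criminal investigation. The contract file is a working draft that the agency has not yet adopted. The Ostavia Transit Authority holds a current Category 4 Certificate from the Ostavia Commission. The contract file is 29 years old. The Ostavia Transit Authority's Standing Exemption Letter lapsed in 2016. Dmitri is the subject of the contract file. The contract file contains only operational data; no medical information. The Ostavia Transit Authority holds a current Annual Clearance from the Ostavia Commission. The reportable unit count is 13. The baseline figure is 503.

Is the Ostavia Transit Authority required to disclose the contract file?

Yes — the Ostavia Transit Authority must disclose the contract file.

Exception (a) fails — the contract file contains only operational data.
Exception (b)'s conditions are all satisfied: the contract file is an unadopted draft; the contract file relates to a pending investigation. Turning to paragraph (f): (f) operates — the reference index is 104, under the 132 limit. (b) is therefore removed.
Exception (c) does not apply: the number of pages in the record is 198, not below 185.
All of (d)'s requirements are met (a current Standing Registration is held; a current General Notice is held). But applying paragraphs (i)–(n): (i) applies — a current Tier C Certificate is held. (j) would limit (i) — a current Annual Clearance is held — but (k) sets (j) aside: (k) operates against (j): Dmitri is the subject of the contract file. (l) would limit (k) — the record's age is 29 years, meeting the 25 years threshold — but (m) sets (l) aside: (m) operates against (l): a current Category 4 Certificate is held. (n) is not triggered (the baseline figure is 503, not under 479), so (m) stands. So (d) is unavailable.
No exception is made out. the Ostavia Transit Authority falls within the general rule.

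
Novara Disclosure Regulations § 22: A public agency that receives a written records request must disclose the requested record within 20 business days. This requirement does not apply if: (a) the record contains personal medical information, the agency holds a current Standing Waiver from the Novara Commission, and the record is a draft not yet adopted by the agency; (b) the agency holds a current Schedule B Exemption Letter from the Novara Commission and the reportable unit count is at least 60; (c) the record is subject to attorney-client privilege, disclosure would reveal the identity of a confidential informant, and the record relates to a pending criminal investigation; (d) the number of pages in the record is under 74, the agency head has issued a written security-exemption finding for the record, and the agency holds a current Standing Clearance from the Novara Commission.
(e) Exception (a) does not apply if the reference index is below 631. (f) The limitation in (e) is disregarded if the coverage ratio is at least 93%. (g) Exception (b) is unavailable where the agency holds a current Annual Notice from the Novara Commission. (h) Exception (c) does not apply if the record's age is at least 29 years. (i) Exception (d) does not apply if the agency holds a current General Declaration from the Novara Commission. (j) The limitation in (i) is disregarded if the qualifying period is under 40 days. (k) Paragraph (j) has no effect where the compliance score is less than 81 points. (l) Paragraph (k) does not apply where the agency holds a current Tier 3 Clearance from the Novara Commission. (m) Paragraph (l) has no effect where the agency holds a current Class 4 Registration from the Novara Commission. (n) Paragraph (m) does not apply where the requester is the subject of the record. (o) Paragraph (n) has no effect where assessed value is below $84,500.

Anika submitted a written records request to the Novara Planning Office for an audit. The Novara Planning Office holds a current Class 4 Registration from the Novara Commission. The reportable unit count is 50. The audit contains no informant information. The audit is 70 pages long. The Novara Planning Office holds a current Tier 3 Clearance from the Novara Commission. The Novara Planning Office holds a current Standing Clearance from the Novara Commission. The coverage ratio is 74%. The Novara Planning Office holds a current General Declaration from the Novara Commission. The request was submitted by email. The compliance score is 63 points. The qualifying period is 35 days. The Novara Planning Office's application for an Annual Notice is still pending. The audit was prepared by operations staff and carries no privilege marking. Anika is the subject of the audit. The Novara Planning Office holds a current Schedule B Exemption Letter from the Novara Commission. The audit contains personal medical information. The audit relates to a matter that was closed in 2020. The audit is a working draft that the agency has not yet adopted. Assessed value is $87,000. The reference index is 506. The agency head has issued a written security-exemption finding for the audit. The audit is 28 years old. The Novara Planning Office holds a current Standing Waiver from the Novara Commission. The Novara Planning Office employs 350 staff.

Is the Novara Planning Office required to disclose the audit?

Exception (a) is satisfied on its face — the audit contains personal medical information; a current Standing Waiver is held; the audit is an unadopted draft. However, paragraphs (e)–(f) must be considered: (e) operates against (a): the reference index is 506, below the 631 limit. (f) does not operate here (the coverage ratio is 74%, short of 93%), so (e) stands. (a) is therefore removed.
Exception (b) does not apply: the reportable unit count is 50, short of 60.
Exception (c) requires that the record is subject to attorney-client privilege; but the audit carries no privilege marking, so (c) is unavailable.
Exception (d): the number of pages in the record is 70, under the 74 limit; a written security-exemption finding has been issued; a current Standing Clearance is held — every condition holds. As to paragraphs (i)–(o): (i) is engaged (a current General Declaration is held), but is overridden by (j): (j) operates against (i): the qualifying period is 35 days, under the 40 days limit. (k) is engaged (the compliance score is 63 points, less than the 81 points limit), but is itself disapplied by (l): (l) operates against (k): a current Tier 3 Clearance is held. (m) would limit (l) — a current Class 4 Registration is held — but (n) sets (m) aside: (n) is triggered — Anika is the subject of the audit. (o) does not operate here (assessed value is $87,000, not below $84,500), so (n) stands. Exception (d) stands.

No — exception (d) applies; the Novara Planning Office is not required to disclose the audit.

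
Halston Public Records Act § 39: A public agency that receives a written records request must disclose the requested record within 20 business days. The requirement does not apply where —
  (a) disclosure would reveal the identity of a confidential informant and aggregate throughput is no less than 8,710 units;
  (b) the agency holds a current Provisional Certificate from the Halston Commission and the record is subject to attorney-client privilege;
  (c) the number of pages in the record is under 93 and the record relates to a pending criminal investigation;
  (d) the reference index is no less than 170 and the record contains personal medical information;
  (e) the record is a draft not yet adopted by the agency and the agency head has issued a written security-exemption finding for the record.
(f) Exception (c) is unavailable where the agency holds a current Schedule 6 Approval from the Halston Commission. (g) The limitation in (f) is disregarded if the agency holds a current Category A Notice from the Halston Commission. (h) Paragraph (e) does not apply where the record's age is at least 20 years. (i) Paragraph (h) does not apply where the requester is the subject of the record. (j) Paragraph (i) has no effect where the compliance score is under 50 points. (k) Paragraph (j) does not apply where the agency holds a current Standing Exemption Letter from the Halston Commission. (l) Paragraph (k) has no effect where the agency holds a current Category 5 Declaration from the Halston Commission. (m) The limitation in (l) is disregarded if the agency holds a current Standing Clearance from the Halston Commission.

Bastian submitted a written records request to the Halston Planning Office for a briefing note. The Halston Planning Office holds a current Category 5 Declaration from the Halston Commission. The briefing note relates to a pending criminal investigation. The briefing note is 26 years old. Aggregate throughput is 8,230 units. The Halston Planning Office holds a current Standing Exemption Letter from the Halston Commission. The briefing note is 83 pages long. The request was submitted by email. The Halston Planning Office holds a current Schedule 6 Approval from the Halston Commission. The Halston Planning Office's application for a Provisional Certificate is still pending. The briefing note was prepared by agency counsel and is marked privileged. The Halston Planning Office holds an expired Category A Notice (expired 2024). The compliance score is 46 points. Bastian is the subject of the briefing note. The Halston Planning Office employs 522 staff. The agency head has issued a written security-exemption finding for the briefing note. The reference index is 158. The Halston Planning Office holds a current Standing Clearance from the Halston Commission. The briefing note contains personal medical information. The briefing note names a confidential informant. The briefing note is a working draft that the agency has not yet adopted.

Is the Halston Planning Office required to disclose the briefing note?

No — exception (e) applies; the Halston Planning Office is not required to disclose the briefing note.

Exception (a) requires that aggregate throughput is no less than 8,710 units; but aggregate throughput is 8,230 units, short of 8,710 units, so (a) is unavailable.
Exception (b) fails — there is no Provisional Certificate in force.
Exception (c)'s conditions are all satisfied: the number of pages in the record is 83, under the 93 limit; the briefing note relates to a pending investigation. But: (f) applies — a current Schedule 6 Approval is held. (g) does not operate here (there is no Category A Notice in force), so (f) stands. Exception (c) does not apply.
Exception (d) does not apply: the reference index is 158, short of 170.
Exception (e)'s conditions are all satisfied: the briefing note is an unadopted draft; a written security-exemption finding has been issued. Applying paragraphs (h)–(m): (h) applies (the record's age is 26 years, meeting the 20 years threshold), but is set aside by (i): (i) operates against (h): Bastian is the subject of the briefing note. (j) is triggered (the compliance score is 46 points, under the 50 points limit), but is overridden by (k): (k) operates against (j): a current Standing Exemption Letter is held. (l) would limit (k) — a current Category 5 Declaration is held — but (m) sets (l) aside: (m) operates against (l): a current Standing Clearance is held. (e) remains available.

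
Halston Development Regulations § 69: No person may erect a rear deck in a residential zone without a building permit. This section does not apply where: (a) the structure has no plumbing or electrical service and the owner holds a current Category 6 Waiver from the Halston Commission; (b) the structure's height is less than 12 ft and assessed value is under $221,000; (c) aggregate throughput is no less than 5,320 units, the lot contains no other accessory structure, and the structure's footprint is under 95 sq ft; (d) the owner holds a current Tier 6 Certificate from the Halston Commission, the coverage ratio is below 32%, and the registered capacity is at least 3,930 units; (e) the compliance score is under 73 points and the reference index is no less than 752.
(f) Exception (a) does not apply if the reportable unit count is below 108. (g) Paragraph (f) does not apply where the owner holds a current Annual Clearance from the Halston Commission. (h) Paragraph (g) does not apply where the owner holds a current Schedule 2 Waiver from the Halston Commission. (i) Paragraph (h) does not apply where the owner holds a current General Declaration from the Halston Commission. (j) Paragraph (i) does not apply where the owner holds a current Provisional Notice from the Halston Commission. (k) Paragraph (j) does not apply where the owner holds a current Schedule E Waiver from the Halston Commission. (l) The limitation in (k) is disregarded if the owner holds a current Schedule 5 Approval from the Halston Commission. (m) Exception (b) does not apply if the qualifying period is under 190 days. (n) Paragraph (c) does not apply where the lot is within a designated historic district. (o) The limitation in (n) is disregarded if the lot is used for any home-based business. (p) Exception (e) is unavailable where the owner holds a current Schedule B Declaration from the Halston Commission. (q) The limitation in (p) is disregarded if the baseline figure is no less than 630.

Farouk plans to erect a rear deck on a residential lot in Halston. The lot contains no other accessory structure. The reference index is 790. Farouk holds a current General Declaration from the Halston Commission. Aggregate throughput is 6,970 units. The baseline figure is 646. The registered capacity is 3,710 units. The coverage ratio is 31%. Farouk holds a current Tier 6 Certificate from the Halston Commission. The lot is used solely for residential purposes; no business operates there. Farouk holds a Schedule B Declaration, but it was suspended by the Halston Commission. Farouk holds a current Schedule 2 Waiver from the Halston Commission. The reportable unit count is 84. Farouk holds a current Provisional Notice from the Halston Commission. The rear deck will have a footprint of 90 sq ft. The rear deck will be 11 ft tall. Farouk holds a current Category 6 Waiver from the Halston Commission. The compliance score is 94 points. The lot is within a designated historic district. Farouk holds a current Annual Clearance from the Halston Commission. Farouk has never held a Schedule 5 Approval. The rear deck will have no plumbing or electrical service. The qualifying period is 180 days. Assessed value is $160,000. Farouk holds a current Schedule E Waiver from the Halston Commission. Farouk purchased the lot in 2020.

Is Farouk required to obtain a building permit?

No — exception (a) applies; Farouk does not need a building permit.

Exception (a) is satisfied on its face — there is no plumbing or electrical service; a current Category 6 Waiver is held. Considering the limiting provisions: (f) would limit (a) — the reportable unit count is 84, below the 108 limit — but (g) sets (f) aside: (g) operates against (f): a current Annual Clearance is held. (h) would limit (g) — a current Schedule 2 Waiver is held — but (i) sets (h) aside: (i) operates — a current General Declaration is held. (j) would limit (i) — a current Provisional Notice is held — but (k) sets (j) aside: (k) applies — a current Schedule E Waiver is held. (l), which would lift (k), is not engaged — the Schedule 5 Approval is not current. Exception (a) stands.
Exception (b) is satisfied on its face — the structure's height is 11 ft, less than the 12 ft limit; assessed value is $160,000, under the $221,000 limit. But applying paragraph (m): (m) operates against (b): the qualifying period is 180 days, under the 190 days limit. (b) is therefore removed.
Exception (c) is satisfied on its face — aggregate throughput is 6,970 units, meeting the 5,320 units threshold; the lot has no other accessory structure; the structure's footprint is 90 sq ft, under the 95 sq ft limit. However, paragraphs (n)–(o) must be considered: (n) operates against (c): the lot is in a historic district. (o), which would lift (n), is inapplicable — the lot is solely residential. So (c) is unavailable.
Exception (d) fails — the registered capacity is 3,710 units, short of 3,930 units.
Exception (e) requires that the compliance score is under 73 points; but the compliance score is 94 points, not under 73 points, so (e) is unavailable.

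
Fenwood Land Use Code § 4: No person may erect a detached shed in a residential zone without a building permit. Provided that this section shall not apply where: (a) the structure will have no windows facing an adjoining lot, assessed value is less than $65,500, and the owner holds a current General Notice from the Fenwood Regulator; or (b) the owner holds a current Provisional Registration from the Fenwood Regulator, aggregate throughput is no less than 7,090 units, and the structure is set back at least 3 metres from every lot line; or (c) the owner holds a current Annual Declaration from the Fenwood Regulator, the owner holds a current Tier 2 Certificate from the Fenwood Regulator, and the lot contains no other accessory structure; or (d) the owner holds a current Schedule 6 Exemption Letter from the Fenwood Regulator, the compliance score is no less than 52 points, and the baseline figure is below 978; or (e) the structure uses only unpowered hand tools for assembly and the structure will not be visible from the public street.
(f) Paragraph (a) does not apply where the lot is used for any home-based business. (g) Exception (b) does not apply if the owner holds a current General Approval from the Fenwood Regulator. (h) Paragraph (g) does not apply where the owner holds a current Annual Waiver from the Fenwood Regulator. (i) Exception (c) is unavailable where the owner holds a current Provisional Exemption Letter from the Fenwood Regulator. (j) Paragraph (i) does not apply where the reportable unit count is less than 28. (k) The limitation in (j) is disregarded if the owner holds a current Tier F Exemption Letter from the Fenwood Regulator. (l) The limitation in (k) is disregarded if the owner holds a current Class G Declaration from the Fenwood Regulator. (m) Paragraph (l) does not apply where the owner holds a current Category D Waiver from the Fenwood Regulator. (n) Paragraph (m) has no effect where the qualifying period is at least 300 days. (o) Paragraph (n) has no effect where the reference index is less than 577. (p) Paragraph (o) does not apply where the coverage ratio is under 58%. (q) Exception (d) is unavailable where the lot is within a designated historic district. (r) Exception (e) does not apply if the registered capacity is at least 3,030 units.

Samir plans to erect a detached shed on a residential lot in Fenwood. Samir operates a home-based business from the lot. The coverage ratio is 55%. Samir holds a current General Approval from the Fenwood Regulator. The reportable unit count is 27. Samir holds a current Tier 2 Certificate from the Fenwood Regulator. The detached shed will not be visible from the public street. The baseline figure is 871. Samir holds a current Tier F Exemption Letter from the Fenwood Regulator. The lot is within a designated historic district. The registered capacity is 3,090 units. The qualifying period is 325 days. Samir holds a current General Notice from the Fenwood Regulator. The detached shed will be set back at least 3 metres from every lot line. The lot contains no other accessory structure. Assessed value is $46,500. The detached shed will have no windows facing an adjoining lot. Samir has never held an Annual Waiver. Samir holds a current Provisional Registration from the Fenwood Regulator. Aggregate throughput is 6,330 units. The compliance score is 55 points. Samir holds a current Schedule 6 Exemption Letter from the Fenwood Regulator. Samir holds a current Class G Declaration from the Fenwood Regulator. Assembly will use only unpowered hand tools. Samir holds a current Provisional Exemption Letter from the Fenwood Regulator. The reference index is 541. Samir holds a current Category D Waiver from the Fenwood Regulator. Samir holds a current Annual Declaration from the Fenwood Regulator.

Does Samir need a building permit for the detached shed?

Exception (a) is satisfied on its face — no windows face an adjoining lot; assessed value is $46,500, less than the $65,500 limit; a current General Notice is held. But applying paragraph (f): (f) operates against (a): a home-based business operates on the lot. (a) is therefore removed.
Exception (b) does not apply: aggregate throughput is 6,330 units, short of 7,090 units.
All of (c)'s requirements are met (a current Annual Declaration is held; a current Tier 2 Certificate is held; the lot has no other accessory structure). Under paragraphs (i)–(p): (i) would limit (c) — a current Provisional Exemption Letter is held — but (j) sets (i) aside: (j) operates — the reportable unit count is 27, less than the 28 limit. (k) would limit (j) — a current Tier F Exemption Letter is held — but (l) sets (k) aside: (l) operates against (k): a current Class G Declaration is held. (m) applies (a current Category D Waiver is held), but yields to (n): (n) is triggered — the qualifying period is 325 days, meeting the 300 days threshold. (o) would limit (n) — the reference index is 541, less than the 577 limit — but (p) sets (o) aside: (p) is engaged — the coverage ratio is 55%, under the 58% limit. So (c) applies.
Exception (d) is satisfied on its face — a current Schedule 6 Exemption Letter is held; the compliance score is 55 points, meeting the 52 points threshold; the baseline figure is 871, below the 978 limit. Turning to paragraph (q): (q) applies — the lot is in a historic district. (d) is therefore removed.
Exception (e) is satisfied on its face — assembly uses only hand tools; the structure will not be visible from the street. However, paragraph (r) must be considered: (r) is engaged — the registered capacity is 3,090 units, meeting the 3,030 units threshold. So (e) is unavailable.

No — exception (c) applies; Samir does not need a building permit.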